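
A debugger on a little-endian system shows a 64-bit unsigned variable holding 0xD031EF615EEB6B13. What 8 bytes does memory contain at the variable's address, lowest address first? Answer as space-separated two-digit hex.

13 6B EB 5E 61 EF 31 D0

Split into bytes (most-significant first): D0 31 EF 61 5E EB 6B 13.
Little-endian: lowest address holds the least-significant byte.
So at ascending addresses the bytes are 13 6B EB 5E 61 EF 31 D0.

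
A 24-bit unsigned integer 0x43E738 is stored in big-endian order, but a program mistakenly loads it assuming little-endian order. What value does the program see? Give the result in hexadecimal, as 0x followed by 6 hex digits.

0x38E743

Stored big-endian, the bytes at ascending addresses are 43 E7 38.
Read back as little-endian, the first byte is least significant, giving 0x38E743.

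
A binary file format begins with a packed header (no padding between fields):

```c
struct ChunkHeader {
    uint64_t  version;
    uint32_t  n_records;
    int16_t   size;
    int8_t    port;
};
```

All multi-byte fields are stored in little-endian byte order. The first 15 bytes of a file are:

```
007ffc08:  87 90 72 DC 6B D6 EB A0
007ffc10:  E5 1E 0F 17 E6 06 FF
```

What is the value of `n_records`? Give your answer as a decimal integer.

`n_records` follows `version` (8 bytes), so it starts at byte offset 8 and occupies 4 bytes.
Bytes at offsets 8..11: E5 1E 0F 17.
In little-endian order the low byte comes first in memory.
Reassemble most-significant byte first: 17 0F 1E E5 → 0x170F1EE5.
0x170F1EE5 = 386866917.

386866917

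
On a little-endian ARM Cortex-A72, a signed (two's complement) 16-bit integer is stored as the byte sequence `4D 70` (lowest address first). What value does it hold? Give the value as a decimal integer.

28749

Little-endian stores the least-significant byte at the lowest address.
Reassemble most-significant byte first: 70 4D → 0x704D.
0x704D = 28749.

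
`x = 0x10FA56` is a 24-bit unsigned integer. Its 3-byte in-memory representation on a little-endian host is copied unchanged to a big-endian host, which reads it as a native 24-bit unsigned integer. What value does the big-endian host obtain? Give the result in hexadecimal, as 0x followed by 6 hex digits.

0x56FA10

Stored little-endian, the bytes at ascending addresses are 56 FA 10.
Read back as big-endian, the last byte is least significant, giving 0x56FA10.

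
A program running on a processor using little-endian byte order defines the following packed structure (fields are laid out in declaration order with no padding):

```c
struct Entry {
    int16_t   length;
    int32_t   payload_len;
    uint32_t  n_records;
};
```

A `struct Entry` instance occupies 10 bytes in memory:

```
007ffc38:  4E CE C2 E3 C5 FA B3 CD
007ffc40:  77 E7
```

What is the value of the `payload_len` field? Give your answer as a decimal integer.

`payload_len` follows `length` (2 bytes), so it starts at byte offset 2 and occupies 4 bytes.
Bytes at offsets 2..5: C2 E3 C5 FA.
Little-endian: lowest address holds the least-significant byte.
Reassemble most-significant byte first: FA C5 E3 C2 → 0xFAC5E3C2.
Top bit is set, so as a signed 32-bit value this is 0xFAC5E3C2 − 2^32 = -87694398.

-87694398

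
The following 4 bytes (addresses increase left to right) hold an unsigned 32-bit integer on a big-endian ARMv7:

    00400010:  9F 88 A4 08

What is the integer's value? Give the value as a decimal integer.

2676532232

Big-endian: lowest address holds the most-significant byte.
The bytes are already most-significant first: 0x9F88A408.
0x9F88A408 = 2676532232.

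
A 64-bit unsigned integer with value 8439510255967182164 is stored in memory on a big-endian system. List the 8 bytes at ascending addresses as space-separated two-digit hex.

75 1F 29 DD 05 30 9D 54

8439510255967182164 in hexadecimal, padded to 64 bits, is 0x751F29DD05309D54.
Split into bytes (most-significant first): 75 1F 29 DD 05 30 9D 54.
Big-endian stores the most-significant byte at the lowest address.
So the memory order matches the most-significant-first order: 75 1F 29 DD 05 30 9D 54.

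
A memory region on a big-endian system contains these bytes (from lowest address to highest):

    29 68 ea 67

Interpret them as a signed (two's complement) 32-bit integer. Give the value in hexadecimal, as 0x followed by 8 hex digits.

Big-endian: lowest address holds the most-significant byte.
The bytes are already most-significant first: 0x2968EA67.

0x2968EA67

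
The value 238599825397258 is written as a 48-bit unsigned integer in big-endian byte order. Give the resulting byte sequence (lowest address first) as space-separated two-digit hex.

D9 01 59 D6 16 0A

238599825397258 in hexadecimal, padded to 48 bits, is 0xD90159D6160A.
Split into bytes (most-significant first): D9 01 59 D6 16 0A.
Big-endian stores the most-significant byte at the lowest address.
So the memory order matches the most-significant-first order: D9 01 59 D6 16 0A.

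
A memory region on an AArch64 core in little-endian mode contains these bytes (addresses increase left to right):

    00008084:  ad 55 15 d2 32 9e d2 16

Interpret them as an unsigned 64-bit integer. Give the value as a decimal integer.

Little-endian stores the least-significant byte at the lowest address.
Reassemble most-significant byte first: 16 D2 9E 32 D2 15 55 AD → 0x16D29E32D21555AD.
0x16D29E32D21555AD = 1644550755053819309.

1644550755053819309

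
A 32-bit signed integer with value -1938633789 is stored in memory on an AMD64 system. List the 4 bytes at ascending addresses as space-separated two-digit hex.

Two's complement of -1938633789 in 32 bits: 1938633789 = 0x738D343D; invert → 0x8C72CBC2; add 1 → 0x8C72CBC3.
Split into bytes (most-significant first): 8C 72 CB C3.
Little-endian stores the least-significant byte at the lowest address.
So at ascending addresses the bytes are C3 CB 72 8C.

C3 CB 72 8C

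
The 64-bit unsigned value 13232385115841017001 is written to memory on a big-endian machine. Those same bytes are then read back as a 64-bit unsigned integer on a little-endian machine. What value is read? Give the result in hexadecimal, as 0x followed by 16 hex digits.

13232385115841017001 in 64-bit hexadecimal is 0xB7A2E02798DEB4A9.
Stored big-endian, the bytes at ascending addresses are B7 A2 E0 27 98 DE B4 A9.
Read back as little-endian, the first byte is least significant, giving 0xA9B4DE9827E0A2B7.

0xA9B4DE9827E0A2B7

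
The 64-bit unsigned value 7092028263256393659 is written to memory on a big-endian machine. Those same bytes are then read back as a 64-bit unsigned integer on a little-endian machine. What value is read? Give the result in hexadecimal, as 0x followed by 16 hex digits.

7092028263256393659 in 64-bit hexadecimal is 0x626BF221586D87BB.
Stored big-endian, the bytes at ascending addresses are 62 6B F2 21 58 6D 87 BB.
Read back as little-endian, the first byte is least significant, giving 0xBB876D5821F26B62.

0xBB876D5821F26B62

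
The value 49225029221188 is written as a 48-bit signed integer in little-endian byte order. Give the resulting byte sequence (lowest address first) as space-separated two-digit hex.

49225029221188 in hexadecimal, padded to 48 bits, is 0x2CC518617B44.
Split into bytes (most-significant first): 2C C5 18 61 7B 44.
Little-endian stores the least-significant byte at the lowest address.
So at ascending addresses the bytes are 44 7B 61 18 C5 2C.

44 7B 61 18 C5 2C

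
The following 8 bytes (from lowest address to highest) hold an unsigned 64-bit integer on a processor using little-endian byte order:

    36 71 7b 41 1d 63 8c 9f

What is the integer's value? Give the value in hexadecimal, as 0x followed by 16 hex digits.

0x9F8C631D417B7136

Little-endian: lowest address holds the least-significant byte.
Reassemble most-significant byte first: 9F 8C 63 1D 41 7B 71 36 → 0x9F8C631D417B7136.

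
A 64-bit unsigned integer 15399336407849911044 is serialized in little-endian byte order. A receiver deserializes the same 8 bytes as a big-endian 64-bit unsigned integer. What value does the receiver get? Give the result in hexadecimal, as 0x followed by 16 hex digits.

0x0443A2AEDF6EB5D5

15399336407849911044 in 64-bit hexadecimal is 0xD5B56EDFAEA24304.
Stored little-endian, the bytes at ascending addresses are 04 43 A2 AE DF 6E B5 D5.
Read back as big-endian, the last byte is least significant, giving 0x0443A2AEDF6EB5D5.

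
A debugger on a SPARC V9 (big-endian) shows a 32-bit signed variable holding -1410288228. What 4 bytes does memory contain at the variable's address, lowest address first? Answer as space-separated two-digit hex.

Two's complement of -1410288228 in 32 bits: 1410288228 = 0x540F4A64; invert → 0xABF0B59B; add 1 → 0xABF0B59C.
Split into bytes (most-significant first): AB F0 B5 9C.
In big-endian order the high byte comes first in memory.
So the memory order matches the most-significant-first order: AB F0 B5 9C.

AB F0 B5 9C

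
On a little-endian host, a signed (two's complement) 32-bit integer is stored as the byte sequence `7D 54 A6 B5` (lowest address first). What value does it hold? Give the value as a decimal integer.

Little-endian: lowest address holds the least-significant byte.
Reassemble most-significant byte first: B5 A6 54 7D → 0xB5A6547D.
Top bit is set, so as a signed 32-bit value this is 0xB5A6547D − 2^32 = -1247390595.

-1247390595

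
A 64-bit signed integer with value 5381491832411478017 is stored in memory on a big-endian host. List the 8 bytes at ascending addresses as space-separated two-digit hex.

4A AE E6 4F 28 8D 58 01

5381491832411478017 in hexadecimal, padded to 64 bits, is 0x4AAEE64F288D5801.
Split into bytes (most-significant first): 4A AE E6 4F 28 8D 58 01.
In big-endian order the high byte comes first in memory.
So the memory order matches the most-significant-first order: 4A AE E6 4F 28 8D 58 01.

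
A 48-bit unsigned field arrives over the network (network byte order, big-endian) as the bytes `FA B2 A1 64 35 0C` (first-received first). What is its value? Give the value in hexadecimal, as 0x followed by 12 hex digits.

0xFAB2A164350C

In big-endian order the high byte comes first in memory.
The bytes are already most-significant first: 0xFAB2A164350C.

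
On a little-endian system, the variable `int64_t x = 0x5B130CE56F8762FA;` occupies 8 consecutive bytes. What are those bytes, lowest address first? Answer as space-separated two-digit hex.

Split into bytes (most-significant first): 5B 13 0C E5 6F 87 62 FA.
Little-endian stores the least-significant byte at the lowest address.
So at ascending addresses the bytes are FA 62 87 6F E5 0C 13 5B.

FA 62 87 6F E5 0C 13 5B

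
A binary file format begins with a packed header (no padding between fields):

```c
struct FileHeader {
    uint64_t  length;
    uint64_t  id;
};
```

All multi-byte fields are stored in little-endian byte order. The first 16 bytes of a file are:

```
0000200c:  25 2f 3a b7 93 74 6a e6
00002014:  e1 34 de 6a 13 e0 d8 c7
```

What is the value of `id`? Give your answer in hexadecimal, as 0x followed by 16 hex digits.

`id` follows `length` (8 bytes), so it starts at byte offset 8 and occupies 8 bytes.
Bytes at offsets 8..15: E1 34 DE 6A 13 E0 D8 C7.
Little-endian: lowest address holds the least-significant byte.
Reassemble most-significant byte first: C7 D8 E0 13 6A DE 34 E1 → 0xC7D8E0136ADE34E1.

0xC7D8E0136ADE34E1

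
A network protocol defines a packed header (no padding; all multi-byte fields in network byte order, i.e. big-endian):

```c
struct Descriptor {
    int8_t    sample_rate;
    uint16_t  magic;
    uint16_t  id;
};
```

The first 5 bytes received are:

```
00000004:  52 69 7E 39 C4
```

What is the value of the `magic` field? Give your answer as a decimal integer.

`magic` follows `sample_rate` (1 byte), so it starts at byte offset 1 and occupies 2 bytes.
Bytes at offsets 1..2: 69 7E.
In big-endian order the high byte comes first in memory.
The bytes are already most-significant first: 0x697E.
0x697E = 27006.

27006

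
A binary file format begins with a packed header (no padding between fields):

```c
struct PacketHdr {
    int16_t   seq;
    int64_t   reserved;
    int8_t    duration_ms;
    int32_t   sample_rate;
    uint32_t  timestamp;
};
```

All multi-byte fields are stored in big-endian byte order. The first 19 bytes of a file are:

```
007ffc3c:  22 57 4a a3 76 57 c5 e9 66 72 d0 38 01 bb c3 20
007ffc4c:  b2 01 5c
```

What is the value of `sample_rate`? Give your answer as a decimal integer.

`sample_rate` follows `seq` (2 B), `reserved` (8 B), `duration_ms` (1 B), so it starts at offset 2 + 8 + 1 = 11 and occupies 4 bytes.
Bytes at offsets 11..14: 38 01 BB C3.
In big-endian order the high byte comes first in memory.
The bytes are already most-significant first: 0x3801BBC3.
0x3801BBC3 = 939637699.

939637699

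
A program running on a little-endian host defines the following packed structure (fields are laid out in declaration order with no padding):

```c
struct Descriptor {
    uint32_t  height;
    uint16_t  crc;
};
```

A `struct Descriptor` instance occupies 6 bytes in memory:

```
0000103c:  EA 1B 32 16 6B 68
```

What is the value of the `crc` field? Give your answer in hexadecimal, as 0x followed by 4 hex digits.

0x686B

`crc` follows `height` (4 bytes), so it starts at byte offset 4 and occupies 2 bytes.
Bytes at offsets 4..5: 6B 68.
Little-endian: lowest address holds the least-significant byte.
Reassemble most-significant byte first: 68 6B → 0x686B.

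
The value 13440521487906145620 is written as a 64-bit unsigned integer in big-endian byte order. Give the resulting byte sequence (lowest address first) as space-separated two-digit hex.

BA 86 53 15 12 A6 85 54

13440521487906145620 in hexadecimal, padded to 64 bits, is 0xBA86531512A68554.
Split into bytes (most-significant first): BA 86 53 15 12 A6 85 54.
In big-endian order the high byte comes first in memory.
So the memory order matches the most-significant-first order: BA 86 53 15 12 A6 85 54.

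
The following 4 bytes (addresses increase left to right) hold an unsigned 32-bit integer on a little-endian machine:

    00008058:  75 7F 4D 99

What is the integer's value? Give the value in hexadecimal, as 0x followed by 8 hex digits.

Little-endian: lowest address holds the least-significant byte.
Reassemble most-significant byte first: 99 4D 7F 75 → 0x994D7F75.

0x994D7F75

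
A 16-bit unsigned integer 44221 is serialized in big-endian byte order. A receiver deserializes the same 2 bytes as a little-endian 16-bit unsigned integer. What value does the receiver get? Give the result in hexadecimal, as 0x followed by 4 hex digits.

44221 in 16-bit hexadecimal is 0xACBD.
Stored big-endian, the bytes at ascending addresses are AC BD.
Read back as little-endian, the first byte is least significant, giving 0xBDAC.

0xBDAC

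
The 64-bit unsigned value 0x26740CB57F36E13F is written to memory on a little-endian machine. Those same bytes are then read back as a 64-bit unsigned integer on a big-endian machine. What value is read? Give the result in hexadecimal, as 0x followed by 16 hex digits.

0x3FE1367FB50C7426

Stored little-endian, the bytes at ascending addresses are 3F E1 36 7F B5 0C 74 26.
Read back as big-endian, the last byte is least significant, giving 0x3FE1367FB50C7426.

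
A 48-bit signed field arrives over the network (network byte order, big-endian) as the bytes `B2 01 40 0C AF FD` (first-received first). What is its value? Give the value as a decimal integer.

Big-endian: lowest address holds the most-significant byte.
The bytes are already most-significant first: 0xB201400CAFFD.
Top bit is set, so as a signed 48-bit value this is 0xB201400CAFFD − 2^48 = -85756537425923.

-85756537425923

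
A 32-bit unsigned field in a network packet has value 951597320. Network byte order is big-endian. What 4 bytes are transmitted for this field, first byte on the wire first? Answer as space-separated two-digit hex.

38 B8 39 08

951597320 in hexadecimal, padded to 32 bits, is 0x38B83908.
Split into bytes (most-significant first): 38 B8 39 08.
Big-endian stores the most-significant byte at the lowest address.
So the memory order matches the most-significant-first order: 38 B8 39 08.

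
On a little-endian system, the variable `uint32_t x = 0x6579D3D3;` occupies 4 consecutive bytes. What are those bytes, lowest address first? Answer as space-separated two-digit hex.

D3 D3 79 65

Split into bytes (most-significant first): 65 79 D3 D3.
Little-endian: lowest address holds the least-significant byte.
So at ascending addresses the bytes are D3 D3 79 65.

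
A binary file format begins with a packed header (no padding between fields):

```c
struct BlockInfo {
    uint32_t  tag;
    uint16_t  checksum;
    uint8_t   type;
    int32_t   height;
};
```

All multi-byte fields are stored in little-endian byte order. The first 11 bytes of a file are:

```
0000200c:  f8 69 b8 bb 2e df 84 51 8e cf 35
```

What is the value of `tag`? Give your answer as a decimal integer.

`tag` is the first field, at byte offset 0, occupying 4 bytes.
Bytes at offsets 0..3: F8 69 B8 BB.
Little-endian stores the least-significant byte at the lowest address.
Reassemble most-significant byte first: BB B8 69 F8 → 0xBBB869F8.
0xBBB869F8 = 3149425144.

3149425144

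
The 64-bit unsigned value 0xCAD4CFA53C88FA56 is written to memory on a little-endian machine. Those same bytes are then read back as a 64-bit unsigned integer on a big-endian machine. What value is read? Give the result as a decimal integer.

6267471625500742858

Stored little-endian, the bytes at ascending addresses are 56 FA 88 3C A5 CF D4 CA.
Read back as big-endian, the last byte is least significant, giving 0x56FA883CA5CFD4CA.
0x56FA883CA5CFD4CA = 6267471625500742858.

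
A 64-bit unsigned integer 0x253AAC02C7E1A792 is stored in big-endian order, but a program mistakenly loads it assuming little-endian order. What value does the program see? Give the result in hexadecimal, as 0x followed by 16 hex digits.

0x92A7E1C702AC3A25

Stored big-endian, the bytes at ascending addresses are 25 3A AC 02 C7 E1 A7 92.
Read back as little-endian, the first byte is least significant, giving 0x92A7E1C702AC3A25.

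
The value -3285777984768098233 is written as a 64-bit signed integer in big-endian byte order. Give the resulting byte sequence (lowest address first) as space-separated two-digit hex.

Two's complement of -3285777984768098233 in 64 bits: 3285777984768098233 = 0x2D996DAB18E6BFB9; invert → 0xD2669254E7194046; add 1 → 0xD2669254E7194047.
Split into bytes (most-significant first): D2 66 92 54 E7 19 40 47.
Big-endian: lowest address holds the most-significant byte.
So the memory order matches the most-significant-first order: D2 66 92 54 E7 19 40 47.

D2 66 92 54 E7 19 40 47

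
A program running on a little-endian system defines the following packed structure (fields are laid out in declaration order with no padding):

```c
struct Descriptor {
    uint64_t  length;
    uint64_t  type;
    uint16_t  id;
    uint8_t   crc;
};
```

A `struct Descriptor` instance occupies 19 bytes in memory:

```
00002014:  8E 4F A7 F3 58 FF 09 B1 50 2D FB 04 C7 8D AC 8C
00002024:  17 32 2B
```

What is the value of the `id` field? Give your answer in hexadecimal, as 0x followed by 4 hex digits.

`id` follows `length` (8 B), `type` (8 B), so it starts at offset 8 + 8 = 16 and occupies 2 bytes.
Bytes at offsets 16..17: 17 32.
In little-endian order the low byte comes first in memory.
Reassemble most-significant byte first: 32 17 → 0x3217.

0x3217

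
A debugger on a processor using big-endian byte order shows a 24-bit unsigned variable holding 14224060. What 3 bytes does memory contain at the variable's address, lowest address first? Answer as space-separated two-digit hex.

14224060 in hexadecimal, padded to 24 bits, is 0xD90ABC.
Split into bytes (most-significant first): D9 0A BC.
In big-endian order the high byte comes first in memory.
So the memory order matches the most-significant-first order: D9 0A BC.

D9 0A BC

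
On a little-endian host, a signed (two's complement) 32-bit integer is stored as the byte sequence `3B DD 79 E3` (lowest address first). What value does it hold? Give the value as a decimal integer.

-478552773

Little-endian: lowest address holds the least-significant byte.
Reassemble most-significant byte first: E3 79 DD 3B → 0xE379DD3B.
Top bit is set, so as a signed 32-bit value this is 0xE379DD3B − 2^32 = -478552773.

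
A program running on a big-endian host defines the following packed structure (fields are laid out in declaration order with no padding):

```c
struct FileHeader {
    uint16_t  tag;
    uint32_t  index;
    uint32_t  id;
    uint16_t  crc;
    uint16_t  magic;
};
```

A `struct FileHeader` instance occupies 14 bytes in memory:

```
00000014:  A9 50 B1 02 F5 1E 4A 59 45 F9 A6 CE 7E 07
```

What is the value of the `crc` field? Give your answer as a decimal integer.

42702

`crc` follows `tag` (2 B), `index` (4 B), `id` (4 B), so it starts at offset 2 + 4 + 4 = 10 and occupies 2 bytes.
Bytes at offsets 10..11: A6 CE.
Big-endian stores the most-significant byte at the lowest address.
The bytes are already most-significant first: 0xA6CE.
0xA6CE = 42702.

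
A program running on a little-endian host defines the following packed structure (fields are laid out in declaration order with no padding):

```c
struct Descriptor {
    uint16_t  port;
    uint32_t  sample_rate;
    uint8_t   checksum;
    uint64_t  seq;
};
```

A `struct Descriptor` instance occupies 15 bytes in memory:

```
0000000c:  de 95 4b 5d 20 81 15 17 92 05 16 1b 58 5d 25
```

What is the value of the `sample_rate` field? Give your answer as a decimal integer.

2166381899

`sample_rate` follows `port` (2 bytes), so it starts at byte offset 2 and occupies 4 bytes.
Bytes at offsets 2..5: 4B 5D 20 81.
In little-endian order the low byte comes first in memory.
Reassemble most-significant byte first: 81 20 5D 4B → 0x81205D4B.
0x81205D4B = 2166381899.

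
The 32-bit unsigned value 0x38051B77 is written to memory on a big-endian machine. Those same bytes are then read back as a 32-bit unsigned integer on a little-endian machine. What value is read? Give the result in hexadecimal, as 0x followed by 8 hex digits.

Stored big-endian, the bytes at ascending addresses are 38 05 1B 77.
Read back as little-endian, the first byte is least significant, giving 0x771B0538.

0x771B0538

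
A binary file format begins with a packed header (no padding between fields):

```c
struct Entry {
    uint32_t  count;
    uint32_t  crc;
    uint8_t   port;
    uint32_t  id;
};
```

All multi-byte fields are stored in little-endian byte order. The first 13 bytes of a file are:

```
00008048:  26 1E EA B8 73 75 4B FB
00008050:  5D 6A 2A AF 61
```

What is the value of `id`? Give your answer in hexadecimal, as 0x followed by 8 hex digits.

0x61AF2A6A

`id` follows `count` (4 B), `crc` (4 B), `port` (1 B), so it starts at offset 4 + 4 + 1 = 9 and occupies 4 bytes.
Bytes at offsets 9..12: 6A 2A AF 61.
Little-endian: lowest address holds the least-significant byte.
Reassemble most-significant byte first: 61 AF 2A 6A → 0x61AF2A6A.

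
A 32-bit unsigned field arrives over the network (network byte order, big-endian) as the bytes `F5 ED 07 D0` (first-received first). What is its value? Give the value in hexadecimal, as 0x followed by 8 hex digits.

In big-endian order the high byte comes first in memory.
The bytes are already most-significant first: 0xF5ED07D0.

0xF5ED07D0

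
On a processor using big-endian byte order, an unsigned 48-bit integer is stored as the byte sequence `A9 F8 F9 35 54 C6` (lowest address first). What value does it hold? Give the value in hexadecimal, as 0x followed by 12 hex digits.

In big-endian order the high byte comes first in memory.
The bytes are already most-significant first: 0xA9F8F93554C6.

0xA9F8F93554C6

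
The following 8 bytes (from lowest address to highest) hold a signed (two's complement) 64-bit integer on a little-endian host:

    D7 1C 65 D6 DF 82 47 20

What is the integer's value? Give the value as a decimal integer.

2325971630446419159

Little-endian stores the least-significant byte at the lowest address.
Reassemble most-significant byte first: 20 47 82 DF D6 65 1C D7 → 0x204782DFD6651CD7.
0x204782DFD6651CD7 = 2325971630446419159.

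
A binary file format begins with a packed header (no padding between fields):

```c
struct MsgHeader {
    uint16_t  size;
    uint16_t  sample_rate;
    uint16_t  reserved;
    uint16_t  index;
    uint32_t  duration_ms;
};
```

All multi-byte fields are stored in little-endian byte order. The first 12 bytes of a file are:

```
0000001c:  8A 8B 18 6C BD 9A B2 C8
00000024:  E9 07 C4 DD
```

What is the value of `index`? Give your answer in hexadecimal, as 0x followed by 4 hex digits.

`index` follows `size` (2 B), `sample_rate` (2 B), `reserved` (2 B), so it starts at offset 2 + 2 + 2 = 6 and occupies 2 bytes.
Bytes at offsets 6..7: B2 C8.
Little-endian stores the least-significant byte at the lowest address.
Reassemble most-significant byte first: C8 B2 → 0xC8B2.

0xC8B2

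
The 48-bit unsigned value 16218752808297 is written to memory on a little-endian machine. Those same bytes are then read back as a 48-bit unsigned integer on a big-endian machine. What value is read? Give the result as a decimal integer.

16218752808297 in 48-bit hexadecimal is 0x0EC038FFF569.
Stored little-endian, the bytes at ascending addresses are 69 F5 FF 38 C0 0E.
Read back as big-endian, the last byte is least significant, giving 0x69F5FF38C00E.
0x69F5FF38C00E = 116505269813262.

116505269813262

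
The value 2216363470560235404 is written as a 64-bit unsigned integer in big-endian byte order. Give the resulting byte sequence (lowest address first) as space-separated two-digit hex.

1E C2 1A D5 6B E5 0F 8C

2216363470560235404 in hexadecimal, padded to 64 bits, is 0x1EC21AD56BE50F8C.
Split into bytes (most-significant first): 1E C2 1A D5 6B E5 0F 8C.
Big-endian stores the most-significant byte at the lowest address.
So the memory order matches the most-significant-first order: 1E C2 1A D5 6B E5 0F 8C.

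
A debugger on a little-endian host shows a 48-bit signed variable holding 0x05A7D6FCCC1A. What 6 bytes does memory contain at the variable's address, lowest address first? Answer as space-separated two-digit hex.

Split into bytes (most-significant first): 05 A7 D6 FC CC 1A.
Little-endian stores the least-significant byte at the lowest address.
So at ascending addresses the bytes are 1A CC FC D6 A7 05.

1A CC FC D6 A7 05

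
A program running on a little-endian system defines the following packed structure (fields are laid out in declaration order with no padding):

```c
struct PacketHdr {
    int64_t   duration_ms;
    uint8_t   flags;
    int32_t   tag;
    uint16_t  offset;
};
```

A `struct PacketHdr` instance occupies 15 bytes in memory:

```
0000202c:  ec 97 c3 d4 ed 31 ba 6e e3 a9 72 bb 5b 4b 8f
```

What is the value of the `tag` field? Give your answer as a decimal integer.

1539011241

`tag` follows `duration_ms` (8 B), `flags` (1 B), so it starts at offset 8 + 1 = 9 and occupies 4 bytes.
Bytes at offsets 9..12: A9 72 BB 5B.
In little-endian order the low byte comes first in memory.
Reassemble most-significant byte first: 5B BB 72 A9 → 0x5BBB72A9.
0x5BBB72A9 = 1539011241.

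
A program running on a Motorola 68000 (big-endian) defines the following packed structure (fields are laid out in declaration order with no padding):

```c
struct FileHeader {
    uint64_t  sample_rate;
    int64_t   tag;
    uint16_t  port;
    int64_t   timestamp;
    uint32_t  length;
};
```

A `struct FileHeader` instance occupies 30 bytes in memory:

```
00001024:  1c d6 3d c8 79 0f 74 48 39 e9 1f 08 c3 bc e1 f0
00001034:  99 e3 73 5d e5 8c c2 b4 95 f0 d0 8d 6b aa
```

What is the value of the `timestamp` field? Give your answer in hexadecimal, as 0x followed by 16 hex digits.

`timestamp` follows `sample_rate` (8 B), `tag` (8 B), `port` (2 B), so it starts at offset 8 + 8 + 2 = 18 and occupies 8 bytes.
Bytes at offsets 18..25: 73 5D E5 8C C2 B4 95 F0.
In big-endian order the high byte comes first in memory.
The bytes are already most-significant first: 0x735DE58CC2B495F0.

0x735DE58CC2B495F0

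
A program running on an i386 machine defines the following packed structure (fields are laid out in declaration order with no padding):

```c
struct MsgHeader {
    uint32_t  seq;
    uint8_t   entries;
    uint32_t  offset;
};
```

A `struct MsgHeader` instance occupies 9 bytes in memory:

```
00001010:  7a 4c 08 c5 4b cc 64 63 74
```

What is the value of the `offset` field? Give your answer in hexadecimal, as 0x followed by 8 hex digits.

`offset` follows `seq` (4 B), `entries` (1 B), so it starts at offset 4 + 1 = 5 and occupies 4 bytes.
Bytes at offsets 5..8: CC 64 63 74.
Little-endian stores the least-significant byte at the lowest address.
Reassemble most-significant byte first: 74 63 64 CC → 0x746364CC.

0x746364CC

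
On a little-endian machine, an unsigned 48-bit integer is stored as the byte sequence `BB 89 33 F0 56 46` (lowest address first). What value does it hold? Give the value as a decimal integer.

77339211041211

In little-endian order the low byte comes first in memory.
Reassemble most-significant byte first: 46 56 F0 33 89 BB → 0x4656F03389BB.
0x4656F03389BB = 77339211041211.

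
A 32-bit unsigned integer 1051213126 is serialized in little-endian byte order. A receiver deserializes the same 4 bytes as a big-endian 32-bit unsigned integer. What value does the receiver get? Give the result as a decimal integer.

1178445886

1051213126 in 32-bit hexadecimal is 0x3EA83D46.
Stored little-endian, the bytes at ascending addresses are 46 3D A8 3E.
Read back as big-endian, the last byte is least significant, giving 0x463DA83E.
0x463DA83E = 1178445886.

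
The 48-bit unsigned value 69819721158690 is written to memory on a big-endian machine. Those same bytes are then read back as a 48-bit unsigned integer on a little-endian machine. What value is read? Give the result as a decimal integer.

69819721158690 in 48-bit hexadecimal is 0x3F802BAD9022.
Stored big-endian, the bytes at ascending addresses are 3F 80 2B AD 90 22.
Read back as little-endian, the first byte is least significant, giving 0x2290AD2B803F.
0x2290AD2B803F = 38004775944255.

38004775944255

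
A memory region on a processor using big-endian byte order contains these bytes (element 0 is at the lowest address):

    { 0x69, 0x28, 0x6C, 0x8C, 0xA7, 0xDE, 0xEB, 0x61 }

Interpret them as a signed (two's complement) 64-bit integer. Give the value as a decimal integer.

Big-endian: lowest address holds the most-significant byte.
The bytes are already most-significant first: 0x69286C8CA7DEEB61.
0x69286C8CA7DEEB61 = 7577425724418485089.

7577425724418485089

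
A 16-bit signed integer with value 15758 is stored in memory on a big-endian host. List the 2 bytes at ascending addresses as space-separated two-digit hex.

15758 in hexadecimal, padded to 16 bits, is 0x3D8E.
Split into bytes (most-significant first): 3D 8E.
In big-endian order the high byte comes first in memory.
So the memory order matches the most-significant-first order: 3D 8E.

3D 8E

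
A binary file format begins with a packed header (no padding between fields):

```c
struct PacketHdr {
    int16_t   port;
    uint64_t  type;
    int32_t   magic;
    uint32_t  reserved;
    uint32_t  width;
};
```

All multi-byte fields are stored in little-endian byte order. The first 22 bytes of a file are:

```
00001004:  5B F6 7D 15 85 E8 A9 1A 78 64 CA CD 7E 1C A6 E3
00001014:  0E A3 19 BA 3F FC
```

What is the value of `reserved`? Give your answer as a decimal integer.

2735661990

`reserved` follows `port` (2 B), `type` (8 B), `magic` (4 B), so it starts at offset 2 + 8 + 4 = 14 and occupies 4 bytes.
Bytes at offsets 14..17: A6 E3 0E A3.
In little-endian order the low byte comes first in memory.
Reassemble most-significant byte first: A3 0E E3 A6 → 0xA30EE3A6.
0xA30EE3A6 = 2735661990.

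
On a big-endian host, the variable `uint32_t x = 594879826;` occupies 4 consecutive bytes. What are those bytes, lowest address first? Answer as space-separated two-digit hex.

594879826 in hexadecimal, padded to 32 bits, is 0x23752552.
Split into bytes (most-significant first): 23 75 25 52.
Big-endian stores the most-significant byte at the lowest address.
So the memory order matches the most-significant-first order: 23 75 25 52.

23 75 25 52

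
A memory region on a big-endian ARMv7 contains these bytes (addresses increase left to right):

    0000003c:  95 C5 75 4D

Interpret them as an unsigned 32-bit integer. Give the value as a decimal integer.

Big-endian stores the most-significant byte at the lowest address.
The bytes are already most-significant first: 0x95C5754D.
0x95C5754D = 2512745805.

2512745805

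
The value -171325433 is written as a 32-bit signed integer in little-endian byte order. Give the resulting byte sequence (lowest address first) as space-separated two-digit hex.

07 C8 C9 F5

Two's complement of -171325433 in 32 bits: 171325433 = 0x0A3637F9; invert → 0xF5C9C806; add 1 → 0xF5C9C807.
Split into bytes (most-significant first): F5 C9 C8 07.
Little-endian: lowest address holds the least-significant byte.
So at ascending addresses the bytes are 07 C8 C9 F5.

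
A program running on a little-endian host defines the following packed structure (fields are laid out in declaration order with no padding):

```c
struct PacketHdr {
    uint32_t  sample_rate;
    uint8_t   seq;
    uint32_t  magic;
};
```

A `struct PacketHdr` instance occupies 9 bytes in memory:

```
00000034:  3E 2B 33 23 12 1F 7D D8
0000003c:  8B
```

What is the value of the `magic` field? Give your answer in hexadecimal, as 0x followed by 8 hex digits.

`magic` follows `sample_rate` (4 B), `seq` (1 B), so it starts at offset 4 + 1 = 5 and occupies 4 bytes.
Bytes at offsets 5..8: 1F 7D D8 8B.
In little-endian order the low byte comes first in memory.
Reassemble most-significant byte first: 8B D8 7D 1F → 0x8BD87D1F.

0x8BD87D1F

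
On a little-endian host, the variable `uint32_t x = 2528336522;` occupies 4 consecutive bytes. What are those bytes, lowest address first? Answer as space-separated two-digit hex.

8A 5A B3 96

2528336522 in hexadecimal, padded to 32 bits, is 0x96B35A8A.
Split into bytes (most-significant first): 96 B3 5A 8A.
Little-endian stores the least-significant byte at the lowest address.
So at ascending addresses the bytes are 8A 5A B3 96.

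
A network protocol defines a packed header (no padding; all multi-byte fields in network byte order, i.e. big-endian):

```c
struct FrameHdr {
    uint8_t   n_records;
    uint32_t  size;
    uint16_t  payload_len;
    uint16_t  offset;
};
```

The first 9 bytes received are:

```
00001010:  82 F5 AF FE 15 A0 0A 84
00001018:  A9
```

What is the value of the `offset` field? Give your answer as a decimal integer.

`offset` follows `n_records` (1 B), `size` (4 B), `payload_len` (2 B), so it starts at offset 1 + 4 + 2 = 7 and occupies 2 bytes.
Bytes at offsets 7..8: 84 A9.
Big-endian stores the most-significant byte at the lowest address.
The bytes are already most-significant first: 0x84A9.
0x84A9 = 33961.

33961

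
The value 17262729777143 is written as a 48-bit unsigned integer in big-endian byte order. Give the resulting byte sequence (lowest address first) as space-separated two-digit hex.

0F B3 4A E0 4F F7

17262729777143 in hexadecimal, padded to 48 bits, is 0x0FB34AE04FF7.
Split into bytes (most-significant first): 0F B3 4A E0 4F F7.
Big-endian: lowest address holds the most-significant byte.
So the memory order matches the most-significant-first order: 0F B3 4A E0 4F F7.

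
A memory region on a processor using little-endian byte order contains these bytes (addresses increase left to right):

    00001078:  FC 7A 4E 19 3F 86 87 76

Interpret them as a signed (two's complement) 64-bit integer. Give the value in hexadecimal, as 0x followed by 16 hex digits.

0x7687863F194E7AFC

Little-endian: lowest address holds the least-significant byte.
Reassemble most-significant byte first: 76 87 86 3F 19 4E 7A FC → 0x7687863F194E7AFC.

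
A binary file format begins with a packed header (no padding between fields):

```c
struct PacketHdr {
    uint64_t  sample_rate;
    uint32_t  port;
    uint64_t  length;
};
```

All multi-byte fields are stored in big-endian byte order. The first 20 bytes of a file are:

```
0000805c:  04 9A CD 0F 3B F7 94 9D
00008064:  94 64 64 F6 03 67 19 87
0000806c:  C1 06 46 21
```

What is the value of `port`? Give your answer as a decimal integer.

`port` follows `sample_rate` (8 bytes), so it starts at byte offset 8 and occupies 4 bytes.
Bytes at offsets 8..11: 94 64 64 F6.
Big-endian: lowest address holds the most-significant byte.
The bytes are already most-significant first: 0x946464F6.
0x946464F6 = 2489607414.

2489607414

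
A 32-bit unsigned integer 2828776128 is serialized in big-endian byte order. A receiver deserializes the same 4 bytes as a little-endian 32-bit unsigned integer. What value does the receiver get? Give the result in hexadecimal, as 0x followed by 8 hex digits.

2828776128 in 32-bit hexadecimal is 0xA89BB2C0.
Stored big-endian, the bytes at ascending addresses are A8 9B B2 C0.
Read back as little-endian, the first byte is least significant, giving 0xC0B29BA8.

0xC0B29BA8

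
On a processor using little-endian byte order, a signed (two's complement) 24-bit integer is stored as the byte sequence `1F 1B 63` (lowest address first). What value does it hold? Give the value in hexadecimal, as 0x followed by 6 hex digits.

0x631B1F

In little-endian order the low byte comes first in memory.
Reassemble most-significant byte first: 63 1B 1F → 0x631B1F.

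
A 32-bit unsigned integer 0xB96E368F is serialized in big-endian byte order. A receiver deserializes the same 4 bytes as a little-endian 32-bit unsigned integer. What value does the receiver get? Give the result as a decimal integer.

2402709177

Stored big-endian, the bytes at ascending addresses are B9 6E 36 8F.
Read back as little-endian, the first byte is least significant, giving 0x8F366EB9.
0x8F366EB9 = 2402709177.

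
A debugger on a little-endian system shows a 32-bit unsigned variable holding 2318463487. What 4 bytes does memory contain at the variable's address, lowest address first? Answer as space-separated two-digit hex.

2318463487 in hexadecimal, padded to 32 bits, is 0x8A30F1FF.
Split into bytes (most-significant first): 8A 30 F1 FF.
Little-endian stores the least-significant byte at the lowest address.
So at ascending addresses the bytes are FF F1 30 8A.

FF F1 30 8A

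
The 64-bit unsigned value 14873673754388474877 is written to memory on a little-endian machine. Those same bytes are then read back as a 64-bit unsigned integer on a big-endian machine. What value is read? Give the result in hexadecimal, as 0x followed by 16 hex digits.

14873673754388474877 in 64-bit hexadecimal is 0xCE69E779BB602BFD.
Stored little-endian, the bytes at ascending addresses are FD 2B 60 BB 79 E7 69 CE.
Read back as big-endian, the last byte is least significant, giving 0xFD2B60BB79E769CE.

0xFD2B60BB79E769CE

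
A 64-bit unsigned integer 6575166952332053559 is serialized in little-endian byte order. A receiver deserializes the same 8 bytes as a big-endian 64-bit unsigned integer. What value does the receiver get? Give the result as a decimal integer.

6575166952332053559 in 64-bit hexadecimal is 0x5B3FAF81A4A3CC37.
Stored little-endian, the bytes at ascending addresses are 37 CC A3 A4 81 AF 3F 5B.
Read back as big-endian, the last byte is least significant, giving 0x37CCA3A481AF3F5B.
0x37CCA3A481AF3F5B = 4020768494280720219.

4020768494280720219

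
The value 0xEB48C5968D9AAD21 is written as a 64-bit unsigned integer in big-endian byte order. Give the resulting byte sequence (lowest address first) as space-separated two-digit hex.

EB 48 C5 96 8D 9A AD 21

Split into bytes (most-significant first): EB 48 C5 96 8D 9A AD 21.
Big-endian: lowest address holds the most-significant byte.
So the memory order matches the most-significant-first order: EB 48 C5 96 8D 9A AD 21.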